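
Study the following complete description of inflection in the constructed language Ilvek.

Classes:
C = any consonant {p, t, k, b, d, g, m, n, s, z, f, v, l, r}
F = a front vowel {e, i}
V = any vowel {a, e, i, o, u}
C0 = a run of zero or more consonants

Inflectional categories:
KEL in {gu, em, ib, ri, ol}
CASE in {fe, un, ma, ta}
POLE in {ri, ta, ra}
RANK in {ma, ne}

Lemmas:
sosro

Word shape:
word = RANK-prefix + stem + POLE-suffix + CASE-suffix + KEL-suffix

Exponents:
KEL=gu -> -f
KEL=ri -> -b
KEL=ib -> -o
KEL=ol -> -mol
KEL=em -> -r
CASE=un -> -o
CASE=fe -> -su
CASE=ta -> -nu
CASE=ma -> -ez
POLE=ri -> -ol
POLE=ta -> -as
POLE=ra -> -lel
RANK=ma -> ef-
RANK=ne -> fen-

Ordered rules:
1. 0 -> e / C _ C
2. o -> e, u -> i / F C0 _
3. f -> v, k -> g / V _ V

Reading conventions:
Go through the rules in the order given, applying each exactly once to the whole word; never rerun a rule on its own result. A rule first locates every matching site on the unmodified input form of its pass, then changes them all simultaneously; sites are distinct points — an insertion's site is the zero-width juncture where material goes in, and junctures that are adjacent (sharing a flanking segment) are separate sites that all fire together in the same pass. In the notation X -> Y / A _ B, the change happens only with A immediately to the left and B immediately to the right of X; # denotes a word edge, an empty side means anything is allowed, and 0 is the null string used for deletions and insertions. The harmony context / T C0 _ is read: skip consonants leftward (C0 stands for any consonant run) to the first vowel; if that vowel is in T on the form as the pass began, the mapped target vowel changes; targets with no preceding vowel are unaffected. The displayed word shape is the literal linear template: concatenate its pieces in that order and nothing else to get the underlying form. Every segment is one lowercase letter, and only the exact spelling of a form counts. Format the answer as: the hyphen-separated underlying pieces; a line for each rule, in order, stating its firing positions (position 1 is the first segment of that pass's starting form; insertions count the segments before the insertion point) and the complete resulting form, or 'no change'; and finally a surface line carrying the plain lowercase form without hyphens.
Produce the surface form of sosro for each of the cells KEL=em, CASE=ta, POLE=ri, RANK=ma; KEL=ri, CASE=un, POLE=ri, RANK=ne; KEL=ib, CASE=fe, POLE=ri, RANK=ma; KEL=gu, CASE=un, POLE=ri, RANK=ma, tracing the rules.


cell KEL=em, CASE=ta, POLE=ri, RANK=ma:
underlying: ef-sosro-ol-nu-r
1. 0 -> e / C _ C: inserts after position(s) 2, 5, 9: efesoseroolenur
2. o -> e, u -> i / F C0 _: fires at position(s) 5, 9, 14: efesesereolenir
3. f -> v, k -> g / V _ V: fires at position(s) 2: evesesereolenir
surface: evesesereolenir

cell KEL=ri, CASE=un, POLE=ri, RANK=ne:
underlying: fen-sosro-ol-o-b
1. 0 -> e / C _ C: inserts after position(s) 3, 6: fenesoseroolob
2. o -> e, u -> i / F C0 _: fires at position(s) 6, 10: fenesesereolob
3. f -> v, k -> g / V _ V: no change
surface: fenesesereolob

cell KEL=ib, CASE=fe, POLE=ri, RANK=ma:
underlying: ef-sosro-ol-su-o
1. 0 -> e / C _ C: inserts after position(s) 2, 5, 9: efesoseroolesuo
2. o -> e, u -> i / F C0 _: fires at position(s) 5, 9, 14: efesesereolesio
3. f -> v, k -> g / V _ V: fires at position(s) 2: evesesereolesio
surface: evesesereolesio

cell KEL=gu, CASE=un, POLE=ri, RANK=ma:
underlying: ef-sosro-ol-o-f
1. 0 -> e / C _ C: inserts after position(s) 2, 5: efesoseroolof
2. o -> e, u -> i / F C0 _: fires at position(s) 5, 9: efesesereolof
3. f -> v, k -> g / V _ V: fires at position(s) 2: evesesereolof
surface: evesesereolof


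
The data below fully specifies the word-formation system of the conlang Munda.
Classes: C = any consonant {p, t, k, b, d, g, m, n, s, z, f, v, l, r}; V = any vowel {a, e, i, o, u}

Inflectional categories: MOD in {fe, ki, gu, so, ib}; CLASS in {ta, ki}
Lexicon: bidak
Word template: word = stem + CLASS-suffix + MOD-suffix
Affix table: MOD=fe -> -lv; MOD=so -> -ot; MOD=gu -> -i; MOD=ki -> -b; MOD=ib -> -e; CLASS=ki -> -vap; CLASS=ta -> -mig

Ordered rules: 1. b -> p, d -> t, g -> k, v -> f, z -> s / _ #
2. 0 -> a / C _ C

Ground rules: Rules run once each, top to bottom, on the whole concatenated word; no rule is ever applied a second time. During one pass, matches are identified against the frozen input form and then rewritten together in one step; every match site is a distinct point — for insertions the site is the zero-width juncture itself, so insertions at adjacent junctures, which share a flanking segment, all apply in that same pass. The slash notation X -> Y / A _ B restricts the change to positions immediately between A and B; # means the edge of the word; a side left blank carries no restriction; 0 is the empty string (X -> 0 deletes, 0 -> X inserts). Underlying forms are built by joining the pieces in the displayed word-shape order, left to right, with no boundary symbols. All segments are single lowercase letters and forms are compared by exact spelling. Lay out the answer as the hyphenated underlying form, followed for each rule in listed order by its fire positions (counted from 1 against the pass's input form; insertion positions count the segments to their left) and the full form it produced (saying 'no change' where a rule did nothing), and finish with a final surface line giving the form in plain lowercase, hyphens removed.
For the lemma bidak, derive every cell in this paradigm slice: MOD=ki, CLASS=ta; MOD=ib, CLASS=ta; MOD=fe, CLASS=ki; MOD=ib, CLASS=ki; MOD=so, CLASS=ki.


cell MOD=ki, CLASS=ta:
underlying: bidak-mig-b
1. b -> p, d -> t, g -> k, v -> f, z -> s / _ #: fires at position(s) 9: bidakmigp
2. 0 -> a / C _ C: inserts after position(s) 5, 8: bidakamigap
surface: bidakamigap

cell MOD=ib, CLASS=ta:
underlying: bidak-mig-e
1. b -> p, d -> t, g -> k, v -> f, z -> s / _ #: no change
2. 0 -> a / C _ C: inserts after position(s) 5: bidakamige
surface: bidakamige

cell MOD=fe, CLASS=ki:
underlying: bidak-vap-lv
1. b -> p, d -> t, g -> k, v -> f, z -> s / _ #: fires at position(s) 10: bidakvaplf
2. 0 -> a / C _ C: inserts after position(s) 5, 8, 9: bidakavapalaf
surface: bidakavapalaf

cell MOD=ib, CLASS=ki:
underlying: bidak-vap-e
1. b -> p, d -> t, g -> k, v -> f, z -> s / _ #: no change
2. 0 -> a / C _ C: inserts after position(s) 5: bidakavape
surface: bidakavape

cell MOD=so, CLASS=ki:
underlying: bidak-vap-ot
1. b -> p, d -> t, g -> k, v -> f, z -> s / _ #: no change
2. 0 -> a / C _ C: inserts after position(s) 5: bidakavapot
surface: bidakavapot


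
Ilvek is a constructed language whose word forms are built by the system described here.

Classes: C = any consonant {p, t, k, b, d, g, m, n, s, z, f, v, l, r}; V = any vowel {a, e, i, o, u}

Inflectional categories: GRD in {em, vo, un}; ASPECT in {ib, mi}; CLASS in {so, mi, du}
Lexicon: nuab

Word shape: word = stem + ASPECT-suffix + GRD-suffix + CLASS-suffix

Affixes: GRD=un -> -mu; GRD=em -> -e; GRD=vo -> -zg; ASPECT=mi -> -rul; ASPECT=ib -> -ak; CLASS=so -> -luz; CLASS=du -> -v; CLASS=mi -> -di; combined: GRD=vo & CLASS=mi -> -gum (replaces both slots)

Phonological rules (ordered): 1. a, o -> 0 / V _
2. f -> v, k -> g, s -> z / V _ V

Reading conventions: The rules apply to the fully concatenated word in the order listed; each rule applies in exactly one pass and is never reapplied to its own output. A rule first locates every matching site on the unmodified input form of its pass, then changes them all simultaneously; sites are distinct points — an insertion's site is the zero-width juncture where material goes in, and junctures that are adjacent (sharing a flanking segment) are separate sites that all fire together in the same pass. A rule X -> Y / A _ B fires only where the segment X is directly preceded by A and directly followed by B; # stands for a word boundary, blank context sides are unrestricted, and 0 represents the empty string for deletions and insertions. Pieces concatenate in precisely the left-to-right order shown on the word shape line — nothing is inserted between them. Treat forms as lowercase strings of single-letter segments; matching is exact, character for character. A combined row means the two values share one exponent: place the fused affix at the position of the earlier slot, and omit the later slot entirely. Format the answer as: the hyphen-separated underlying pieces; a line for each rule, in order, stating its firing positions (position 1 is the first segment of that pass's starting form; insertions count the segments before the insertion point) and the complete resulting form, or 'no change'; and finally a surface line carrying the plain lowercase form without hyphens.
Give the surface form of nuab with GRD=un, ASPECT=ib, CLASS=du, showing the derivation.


underlying: nuab-ak-mu-v
1. a, o -> 0 / V _: fires at position(s) 3: nubakmuv
2. f -> v, k -> g, s -> z / V _ V: no change
surface: nubakmuv


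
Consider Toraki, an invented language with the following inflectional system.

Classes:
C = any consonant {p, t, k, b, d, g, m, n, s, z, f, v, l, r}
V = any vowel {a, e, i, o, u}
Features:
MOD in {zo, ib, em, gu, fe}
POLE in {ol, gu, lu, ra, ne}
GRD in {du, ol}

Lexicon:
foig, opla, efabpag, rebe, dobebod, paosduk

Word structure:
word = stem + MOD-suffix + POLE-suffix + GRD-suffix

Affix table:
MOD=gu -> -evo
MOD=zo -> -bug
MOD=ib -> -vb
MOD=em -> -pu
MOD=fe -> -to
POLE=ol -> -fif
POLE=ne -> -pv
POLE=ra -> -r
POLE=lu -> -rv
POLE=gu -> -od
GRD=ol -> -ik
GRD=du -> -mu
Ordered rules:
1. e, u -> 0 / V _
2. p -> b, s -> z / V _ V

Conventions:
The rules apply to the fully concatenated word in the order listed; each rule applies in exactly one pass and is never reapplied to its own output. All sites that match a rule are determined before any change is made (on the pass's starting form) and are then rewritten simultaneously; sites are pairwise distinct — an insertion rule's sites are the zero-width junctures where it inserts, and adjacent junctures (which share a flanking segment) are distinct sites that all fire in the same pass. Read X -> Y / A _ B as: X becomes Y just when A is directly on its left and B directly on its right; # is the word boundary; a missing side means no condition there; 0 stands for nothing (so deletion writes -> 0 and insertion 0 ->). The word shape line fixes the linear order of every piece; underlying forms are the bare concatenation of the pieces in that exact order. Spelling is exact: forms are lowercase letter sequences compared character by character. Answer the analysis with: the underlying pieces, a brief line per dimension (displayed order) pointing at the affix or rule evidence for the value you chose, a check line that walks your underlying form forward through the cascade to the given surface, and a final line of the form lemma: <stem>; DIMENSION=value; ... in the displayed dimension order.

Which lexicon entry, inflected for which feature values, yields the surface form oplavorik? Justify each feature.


underlying: opla-evo-r-ik
MOD=gu - signalled by the affix -evo
POLE=ra - signalled by the affix -r
GRD=ol - signalled by the affix -ik
check: oplaevorik -> oplavorik -> oplavorik
lemma: opla; MOD=gu; POLE=ra; GRD=ol


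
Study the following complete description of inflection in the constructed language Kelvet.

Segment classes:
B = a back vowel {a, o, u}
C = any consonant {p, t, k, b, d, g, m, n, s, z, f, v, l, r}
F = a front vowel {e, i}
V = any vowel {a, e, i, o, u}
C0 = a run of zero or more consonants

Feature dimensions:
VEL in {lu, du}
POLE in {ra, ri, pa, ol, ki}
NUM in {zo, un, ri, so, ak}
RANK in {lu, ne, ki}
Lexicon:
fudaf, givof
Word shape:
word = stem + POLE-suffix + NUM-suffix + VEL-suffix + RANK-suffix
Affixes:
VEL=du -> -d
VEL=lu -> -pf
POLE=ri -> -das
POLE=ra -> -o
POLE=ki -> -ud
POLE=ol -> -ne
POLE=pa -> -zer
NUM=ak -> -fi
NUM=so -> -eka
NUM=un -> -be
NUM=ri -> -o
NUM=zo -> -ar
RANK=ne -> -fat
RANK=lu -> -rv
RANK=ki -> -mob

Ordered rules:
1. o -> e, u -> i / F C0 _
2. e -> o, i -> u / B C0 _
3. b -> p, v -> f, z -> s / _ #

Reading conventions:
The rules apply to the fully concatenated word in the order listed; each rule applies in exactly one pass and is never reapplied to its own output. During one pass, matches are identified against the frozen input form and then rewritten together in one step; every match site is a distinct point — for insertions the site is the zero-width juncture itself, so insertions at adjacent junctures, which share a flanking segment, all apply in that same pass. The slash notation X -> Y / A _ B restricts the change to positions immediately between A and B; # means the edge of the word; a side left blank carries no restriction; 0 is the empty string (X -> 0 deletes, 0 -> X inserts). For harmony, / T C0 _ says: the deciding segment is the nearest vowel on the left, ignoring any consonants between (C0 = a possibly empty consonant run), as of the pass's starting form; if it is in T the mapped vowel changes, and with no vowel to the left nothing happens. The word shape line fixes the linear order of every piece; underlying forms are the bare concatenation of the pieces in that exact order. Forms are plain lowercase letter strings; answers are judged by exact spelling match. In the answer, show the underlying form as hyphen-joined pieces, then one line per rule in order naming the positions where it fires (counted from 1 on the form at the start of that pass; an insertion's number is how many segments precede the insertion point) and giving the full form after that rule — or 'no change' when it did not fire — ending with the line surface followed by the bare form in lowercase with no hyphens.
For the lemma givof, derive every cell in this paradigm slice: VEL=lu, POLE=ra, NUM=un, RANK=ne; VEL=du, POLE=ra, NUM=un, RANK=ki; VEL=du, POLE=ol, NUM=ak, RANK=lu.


cell VEL=lu, POLE=ra, NUM=un, RANK=ne:
underlying: givof-o-be-pf-fat
1. o -> e, u -> i / F C0 _: fires at position(s) 4: givefobepffat
2. e -> o, i -> u / B C0 _: fires at position(s) 8: givefobopffat
3. b -> p, v -> f, z -> s / _ #: no change
surface: givefobopffat

cell VEL=du, POLE=ra, NUM=un, RANK=ki:
underlying: givof-o-be-d-mob
1. o -> e, u -> i / F C0 _: fires at position(s) 4, 11: givefobedmeb
2. e -> o, i -> u / B C0 _: fires at position(s) 8: givefobodmeb
3. b -> p, v -> f, z -> s / _ #: fires at position(s) 12: givefobodmep
surface: givefobodmep

cell VEL=du, POLE=ol, NUM=ak, RANK=lu:
underlying: givof-ne-fi-d-rv
1. o -> e, u -> i / F C0 _: fires at position(s) 4: givefnefidrv
2. e -> o, i -> u / B C0 _: no change
3. b -> p, v -> f, z -> s / _ #: fires at position(s) 12: givefnefidrf
surface: givefnefidrf


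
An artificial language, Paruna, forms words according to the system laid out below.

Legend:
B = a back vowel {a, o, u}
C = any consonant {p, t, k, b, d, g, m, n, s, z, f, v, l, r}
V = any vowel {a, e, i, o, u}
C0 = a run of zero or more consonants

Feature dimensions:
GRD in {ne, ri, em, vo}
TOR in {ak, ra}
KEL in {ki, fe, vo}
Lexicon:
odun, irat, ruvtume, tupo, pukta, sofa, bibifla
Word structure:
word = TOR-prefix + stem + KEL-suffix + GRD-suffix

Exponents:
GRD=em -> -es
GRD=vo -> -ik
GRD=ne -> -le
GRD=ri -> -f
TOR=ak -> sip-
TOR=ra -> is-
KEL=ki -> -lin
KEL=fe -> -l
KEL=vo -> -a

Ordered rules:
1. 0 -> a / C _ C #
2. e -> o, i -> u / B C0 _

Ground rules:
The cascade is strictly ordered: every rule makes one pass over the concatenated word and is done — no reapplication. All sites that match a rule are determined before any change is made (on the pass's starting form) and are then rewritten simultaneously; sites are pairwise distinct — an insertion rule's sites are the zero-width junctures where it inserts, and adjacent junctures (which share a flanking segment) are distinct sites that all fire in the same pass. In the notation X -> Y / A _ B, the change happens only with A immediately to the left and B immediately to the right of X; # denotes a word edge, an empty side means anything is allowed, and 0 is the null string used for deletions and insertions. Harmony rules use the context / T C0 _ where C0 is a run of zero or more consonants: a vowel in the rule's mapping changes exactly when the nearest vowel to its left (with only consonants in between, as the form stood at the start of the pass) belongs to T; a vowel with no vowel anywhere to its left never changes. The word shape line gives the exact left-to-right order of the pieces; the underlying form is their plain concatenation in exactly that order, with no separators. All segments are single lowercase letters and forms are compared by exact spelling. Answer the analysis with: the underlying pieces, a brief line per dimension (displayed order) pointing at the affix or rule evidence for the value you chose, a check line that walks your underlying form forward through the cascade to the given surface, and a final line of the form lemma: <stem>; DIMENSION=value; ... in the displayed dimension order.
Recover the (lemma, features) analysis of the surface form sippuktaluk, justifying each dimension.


underlying: sip-pukta-l-ik
GRD=vo - signalled by the affix -ik
TOR=ak - signalled by the affix sip-
KEL=fe - signalled by the affix -l
check: sippuktalik -> sippuktalik -> sippuktaluk
lemma: pukta; GRD=vo; TOR=ak; KEL=fe


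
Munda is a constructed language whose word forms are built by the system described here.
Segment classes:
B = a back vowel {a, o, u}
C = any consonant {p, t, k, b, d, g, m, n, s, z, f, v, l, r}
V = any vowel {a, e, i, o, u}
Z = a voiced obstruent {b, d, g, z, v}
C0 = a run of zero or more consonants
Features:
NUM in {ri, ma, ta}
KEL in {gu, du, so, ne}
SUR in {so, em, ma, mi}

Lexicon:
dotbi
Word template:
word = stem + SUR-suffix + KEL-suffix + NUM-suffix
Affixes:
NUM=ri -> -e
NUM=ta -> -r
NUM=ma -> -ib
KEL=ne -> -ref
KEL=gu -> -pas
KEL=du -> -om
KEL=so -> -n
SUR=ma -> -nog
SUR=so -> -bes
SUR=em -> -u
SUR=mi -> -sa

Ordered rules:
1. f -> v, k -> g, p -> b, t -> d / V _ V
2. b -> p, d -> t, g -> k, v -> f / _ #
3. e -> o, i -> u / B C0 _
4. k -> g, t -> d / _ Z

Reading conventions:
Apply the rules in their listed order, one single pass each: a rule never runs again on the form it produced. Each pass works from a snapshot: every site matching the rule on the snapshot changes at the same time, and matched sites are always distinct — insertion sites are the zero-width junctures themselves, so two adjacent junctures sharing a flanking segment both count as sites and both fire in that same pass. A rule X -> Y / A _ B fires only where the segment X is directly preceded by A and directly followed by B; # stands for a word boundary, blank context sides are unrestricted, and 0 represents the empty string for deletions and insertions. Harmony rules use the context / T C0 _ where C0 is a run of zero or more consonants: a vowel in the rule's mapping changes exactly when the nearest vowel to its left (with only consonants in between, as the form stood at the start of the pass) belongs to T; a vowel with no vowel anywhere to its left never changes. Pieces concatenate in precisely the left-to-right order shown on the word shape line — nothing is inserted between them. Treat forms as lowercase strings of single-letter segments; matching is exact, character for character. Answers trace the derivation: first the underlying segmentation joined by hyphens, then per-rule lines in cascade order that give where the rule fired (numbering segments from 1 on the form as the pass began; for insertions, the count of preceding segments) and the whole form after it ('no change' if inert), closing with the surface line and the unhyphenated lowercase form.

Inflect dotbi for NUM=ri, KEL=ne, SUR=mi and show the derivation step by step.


underlying: dotbi-sa-ref-e
1. f -> v, k -> g, p -> b, t -> d / V _ V: fires at position(s) 10: dotbisareve
2. b -> p, d -> t, g -> k, v -> f / _ #: no change
3. e -> o, i -> u / B C0 _: fires at position(s) 5, 9: dotbusarove
4. k -> g, t -> d / _ Z: fires at position(s) 3: dodbusarove
surface: dodbusarove


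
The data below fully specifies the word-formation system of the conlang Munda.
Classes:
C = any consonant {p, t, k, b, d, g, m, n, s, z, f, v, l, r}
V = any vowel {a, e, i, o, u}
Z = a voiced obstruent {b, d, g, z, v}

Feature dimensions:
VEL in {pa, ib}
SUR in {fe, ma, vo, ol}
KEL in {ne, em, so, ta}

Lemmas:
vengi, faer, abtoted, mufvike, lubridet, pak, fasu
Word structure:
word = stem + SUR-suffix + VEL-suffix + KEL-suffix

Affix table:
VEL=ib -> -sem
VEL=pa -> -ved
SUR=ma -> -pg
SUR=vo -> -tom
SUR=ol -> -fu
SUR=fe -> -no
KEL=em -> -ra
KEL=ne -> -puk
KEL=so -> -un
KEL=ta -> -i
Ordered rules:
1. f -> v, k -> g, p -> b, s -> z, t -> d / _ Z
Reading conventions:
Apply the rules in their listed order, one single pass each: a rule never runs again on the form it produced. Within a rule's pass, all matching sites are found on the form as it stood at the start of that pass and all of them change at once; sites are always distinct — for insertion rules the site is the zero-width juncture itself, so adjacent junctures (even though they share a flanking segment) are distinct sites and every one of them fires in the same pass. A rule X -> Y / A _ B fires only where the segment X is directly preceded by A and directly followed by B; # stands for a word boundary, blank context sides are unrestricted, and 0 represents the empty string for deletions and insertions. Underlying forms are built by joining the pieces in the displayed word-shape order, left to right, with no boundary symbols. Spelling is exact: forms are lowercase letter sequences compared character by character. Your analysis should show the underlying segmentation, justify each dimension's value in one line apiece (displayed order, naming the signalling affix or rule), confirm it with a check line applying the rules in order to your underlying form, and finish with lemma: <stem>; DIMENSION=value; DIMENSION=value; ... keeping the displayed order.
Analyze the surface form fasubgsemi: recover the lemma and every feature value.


underlying: fasu-pg-sem-i
VEL=ib - signalled by the affix -sem
SUR=ma - signalled by the affix -pg
KEL=ta - signalled by the affix -i
check: fasupgsemi -> fasubgsemi
lemma: fasu; VEL=ib; SUR=ma; KEL=ta


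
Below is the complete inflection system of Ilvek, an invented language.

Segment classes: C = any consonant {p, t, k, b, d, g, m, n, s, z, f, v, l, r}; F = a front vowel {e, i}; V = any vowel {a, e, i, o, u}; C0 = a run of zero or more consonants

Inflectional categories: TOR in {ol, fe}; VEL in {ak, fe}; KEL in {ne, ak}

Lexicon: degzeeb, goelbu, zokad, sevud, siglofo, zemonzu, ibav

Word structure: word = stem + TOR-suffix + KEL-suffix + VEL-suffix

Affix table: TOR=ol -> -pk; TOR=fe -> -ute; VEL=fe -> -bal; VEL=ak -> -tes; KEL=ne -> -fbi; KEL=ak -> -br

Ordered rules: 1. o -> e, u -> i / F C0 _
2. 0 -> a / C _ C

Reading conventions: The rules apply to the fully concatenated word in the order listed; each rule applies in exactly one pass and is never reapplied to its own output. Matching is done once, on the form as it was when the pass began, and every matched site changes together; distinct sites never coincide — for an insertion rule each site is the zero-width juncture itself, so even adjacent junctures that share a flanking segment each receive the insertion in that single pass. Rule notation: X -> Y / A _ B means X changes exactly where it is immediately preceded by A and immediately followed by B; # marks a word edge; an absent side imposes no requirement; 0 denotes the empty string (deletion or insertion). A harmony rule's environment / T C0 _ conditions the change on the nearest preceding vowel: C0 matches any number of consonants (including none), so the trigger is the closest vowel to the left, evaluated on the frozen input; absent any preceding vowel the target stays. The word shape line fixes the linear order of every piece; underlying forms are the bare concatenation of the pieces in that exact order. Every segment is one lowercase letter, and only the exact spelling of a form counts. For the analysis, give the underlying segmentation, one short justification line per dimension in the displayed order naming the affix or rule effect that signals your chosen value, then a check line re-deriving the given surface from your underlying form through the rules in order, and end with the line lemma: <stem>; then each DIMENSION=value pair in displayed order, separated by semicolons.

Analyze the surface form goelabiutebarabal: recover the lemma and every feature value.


underlying: goelbu-ute-br-bal
TOR=fe - signalled by the affix -ute
VEL=fe - signalled by the affix -bal
KEL=ak - signalled by the affix -br
check: goelbuutebrbal -> goelbiutebrbal -> goelabiutebarabal
lemma: goelbu; TOR=fe; VEL=fe; KEL=ak


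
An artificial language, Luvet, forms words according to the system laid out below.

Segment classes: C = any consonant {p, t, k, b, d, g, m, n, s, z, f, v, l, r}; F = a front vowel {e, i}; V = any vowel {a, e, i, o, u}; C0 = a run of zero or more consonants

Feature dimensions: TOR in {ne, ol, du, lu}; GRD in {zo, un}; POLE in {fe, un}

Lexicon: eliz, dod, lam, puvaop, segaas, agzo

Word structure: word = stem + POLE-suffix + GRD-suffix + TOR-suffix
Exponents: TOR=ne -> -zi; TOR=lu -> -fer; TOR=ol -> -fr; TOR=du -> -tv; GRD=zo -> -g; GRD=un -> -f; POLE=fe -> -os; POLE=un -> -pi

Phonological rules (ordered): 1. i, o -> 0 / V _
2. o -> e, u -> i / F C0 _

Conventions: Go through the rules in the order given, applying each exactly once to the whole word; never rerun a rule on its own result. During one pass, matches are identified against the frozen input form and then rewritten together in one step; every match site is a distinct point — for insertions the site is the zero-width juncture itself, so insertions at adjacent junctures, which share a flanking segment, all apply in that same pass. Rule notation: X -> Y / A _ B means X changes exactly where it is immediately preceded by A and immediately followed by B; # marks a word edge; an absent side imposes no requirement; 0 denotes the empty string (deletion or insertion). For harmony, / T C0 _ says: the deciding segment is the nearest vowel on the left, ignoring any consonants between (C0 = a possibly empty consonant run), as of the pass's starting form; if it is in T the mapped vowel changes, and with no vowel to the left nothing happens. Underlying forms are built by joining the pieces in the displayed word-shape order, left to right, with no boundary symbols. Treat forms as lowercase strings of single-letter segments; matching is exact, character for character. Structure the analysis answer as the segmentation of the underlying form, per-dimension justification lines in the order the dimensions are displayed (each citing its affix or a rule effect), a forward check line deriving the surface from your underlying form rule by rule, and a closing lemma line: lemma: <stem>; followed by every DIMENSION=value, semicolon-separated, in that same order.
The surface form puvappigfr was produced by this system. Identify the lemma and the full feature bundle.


underlying: puvaop-pi-g-fr
TOR=ol - signalled by the affix -fr
GRD=zo - signalled by the affix -g
POLE=un - signalled by the affix -pi
check: puvaoppigfr -> puvappigfr -> puvappigfr
lemma: puvaop; TOR=ol; GRD=zo; POLE=un


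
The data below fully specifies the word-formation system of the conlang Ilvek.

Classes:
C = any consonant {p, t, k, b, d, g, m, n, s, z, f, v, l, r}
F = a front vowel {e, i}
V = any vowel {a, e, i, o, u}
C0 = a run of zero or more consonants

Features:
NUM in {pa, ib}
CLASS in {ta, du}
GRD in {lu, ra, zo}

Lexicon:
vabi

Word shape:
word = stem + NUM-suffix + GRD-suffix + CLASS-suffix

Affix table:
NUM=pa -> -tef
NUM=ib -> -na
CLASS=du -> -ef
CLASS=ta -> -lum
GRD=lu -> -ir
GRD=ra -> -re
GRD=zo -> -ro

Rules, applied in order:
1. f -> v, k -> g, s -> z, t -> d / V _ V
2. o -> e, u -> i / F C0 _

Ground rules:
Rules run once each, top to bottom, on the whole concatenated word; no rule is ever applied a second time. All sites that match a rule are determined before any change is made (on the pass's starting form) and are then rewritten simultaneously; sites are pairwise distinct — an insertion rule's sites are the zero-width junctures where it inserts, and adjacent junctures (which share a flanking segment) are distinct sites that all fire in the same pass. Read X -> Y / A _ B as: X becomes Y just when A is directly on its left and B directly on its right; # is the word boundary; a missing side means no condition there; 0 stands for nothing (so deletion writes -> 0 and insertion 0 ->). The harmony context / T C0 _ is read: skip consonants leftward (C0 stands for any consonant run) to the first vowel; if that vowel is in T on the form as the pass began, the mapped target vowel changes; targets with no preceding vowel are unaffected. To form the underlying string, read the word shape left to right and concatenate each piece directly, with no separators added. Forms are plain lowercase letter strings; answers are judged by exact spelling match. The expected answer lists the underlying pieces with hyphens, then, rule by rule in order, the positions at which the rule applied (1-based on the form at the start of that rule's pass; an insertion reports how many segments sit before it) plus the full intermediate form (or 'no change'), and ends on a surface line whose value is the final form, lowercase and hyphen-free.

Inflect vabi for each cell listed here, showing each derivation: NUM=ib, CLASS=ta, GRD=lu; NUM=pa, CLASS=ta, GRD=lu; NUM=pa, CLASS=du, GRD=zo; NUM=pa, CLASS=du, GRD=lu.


cell NUM=ib, CLASS=ta, GRD=lu:
underlying: vabi-na-ir-lum
1. f -> v, k -> g, s -> z, t -> d / V _ V: no change
2. o -> e, u -> i / F C0 _: fires at position(s) 10: vabinairlim
surface: vabinairlim

cell NUM=pa, CLASS=ta, GRD=lu:
underlying: vabi-tef-ir-lum
1. f -> v, k -> g, s -> z, t -> d / V _ V: fires at position(s) 5, 7: vabidevirlum
2. o -> e, u -> i / F C0 _: fires at position(s) 11: vabidevirlim
surface: vabidevirlim

cell NUM=pa, CLASS=du, GRD=zo:
underlying: vabi-tef-ro-ef
1. f -> v, k -> g, s -> z, t -> d / V _ V: fires at position(s) 5: vabidefroef
2. o -> e, u -> i / F C0 _: fires at position(s) 9: vabidefreef
surface: vabidefreef

cell NUM=pa, CLASS=du, GRD=lu:
underlying: vabi-tef-ir-ef
1. f -> v, k -> g, s -> z, t -> d / V _ V: fires at position(s) 5, 7: vabideviref
2. o -> e, u -> i / F C0 _: no change
surface: vabideviref


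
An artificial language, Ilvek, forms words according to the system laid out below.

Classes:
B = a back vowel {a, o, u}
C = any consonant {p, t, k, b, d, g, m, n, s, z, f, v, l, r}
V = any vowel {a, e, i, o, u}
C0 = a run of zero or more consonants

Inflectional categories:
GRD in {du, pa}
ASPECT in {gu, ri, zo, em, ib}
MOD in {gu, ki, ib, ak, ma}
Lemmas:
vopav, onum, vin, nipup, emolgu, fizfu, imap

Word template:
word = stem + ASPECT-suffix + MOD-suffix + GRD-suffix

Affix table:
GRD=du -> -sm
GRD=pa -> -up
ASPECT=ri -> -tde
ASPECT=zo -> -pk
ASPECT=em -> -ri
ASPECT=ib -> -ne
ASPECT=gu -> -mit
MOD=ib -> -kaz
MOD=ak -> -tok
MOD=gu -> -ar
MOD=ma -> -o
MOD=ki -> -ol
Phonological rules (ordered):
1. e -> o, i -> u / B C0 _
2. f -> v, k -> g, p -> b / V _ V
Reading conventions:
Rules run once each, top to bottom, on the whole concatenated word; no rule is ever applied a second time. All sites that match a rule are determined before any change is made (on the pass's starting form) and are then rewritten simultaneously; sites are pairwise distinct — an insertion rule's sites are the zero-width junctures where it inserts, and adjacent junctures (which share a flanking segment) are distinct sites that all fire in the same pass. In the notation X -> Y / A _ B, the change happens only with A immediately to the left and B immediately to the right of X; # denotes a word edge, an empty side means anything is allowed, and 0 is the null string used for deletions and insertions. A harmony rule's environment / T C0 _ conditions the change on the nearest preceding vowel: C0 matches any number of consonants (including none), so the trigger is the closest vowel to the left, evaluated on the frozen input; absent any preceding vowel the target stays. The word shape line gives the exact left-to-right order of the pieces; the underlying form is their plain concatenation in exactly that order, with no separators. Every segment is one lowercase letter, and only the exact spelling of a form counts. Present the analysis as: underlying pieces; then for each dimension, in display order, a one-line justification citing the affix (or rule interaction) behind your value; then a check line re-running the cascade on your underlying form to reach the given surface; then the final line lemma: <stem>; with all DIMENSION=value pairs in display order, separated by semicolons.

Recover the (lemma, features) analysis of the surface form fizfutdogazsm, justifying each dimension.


underlying: fizfu-tde-kaz-sm
GRD=du - signalled by the affix -sm
ASPECT=ri - signalled by the affix -tde
MOD=ib - signalled by the affix -kaz
check: fizfutdekazsm -> fizfutdokazsm -> fizfutdogazsm
lemma: fizfu; GRD=du; ASPECT=ri; MOD=ib


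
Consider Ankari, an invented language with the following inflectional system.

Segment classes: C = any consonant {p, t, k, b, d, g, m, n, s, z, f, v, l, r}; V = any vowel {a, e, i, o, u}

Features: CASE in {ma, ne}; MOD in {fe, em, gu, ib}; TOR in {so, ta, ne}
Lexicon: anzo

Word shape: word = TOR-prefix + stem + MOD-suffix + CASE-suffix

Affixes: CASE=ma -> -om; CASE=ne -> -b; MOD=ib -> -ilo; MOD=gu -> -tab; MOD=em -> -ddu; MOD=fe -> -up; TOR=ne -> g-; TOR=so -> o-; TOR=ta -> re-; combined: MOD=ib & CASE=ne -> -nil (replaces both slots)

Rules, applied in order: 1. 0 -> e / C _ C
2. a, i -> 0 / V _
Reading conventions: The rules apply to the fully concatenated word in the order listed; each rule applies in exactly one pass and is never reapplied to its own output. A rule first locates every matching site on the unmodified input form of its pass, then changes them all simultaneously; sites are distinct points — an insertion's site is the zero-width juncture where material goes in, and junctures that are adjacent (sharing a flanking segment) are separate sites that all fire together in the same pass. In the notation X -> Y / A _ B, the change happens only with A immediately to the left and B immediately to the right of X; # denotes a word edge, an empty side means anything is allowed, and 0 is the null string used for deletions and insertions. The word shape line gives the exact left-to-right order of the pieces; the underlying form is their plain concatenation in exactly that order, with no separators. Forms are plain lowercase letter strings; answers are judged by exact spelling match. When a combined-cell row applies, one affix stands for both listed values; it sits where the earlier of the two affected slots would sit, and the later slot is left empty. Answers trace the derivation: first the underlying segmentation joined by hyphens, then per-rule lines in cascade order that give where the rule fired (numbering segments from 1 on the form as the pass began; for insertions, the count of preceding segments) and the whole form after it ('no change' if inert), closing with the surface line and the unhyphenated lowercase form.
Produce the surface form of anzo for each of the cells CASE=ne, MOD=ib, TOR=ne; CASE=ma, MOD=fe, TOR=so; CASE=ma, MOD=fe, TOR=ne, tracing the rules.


cell CASE=ne, MOD=ib, TOR=ne:
underlying: g-anzo-nil
1. 0 -> e / C _ C: inserts after position(s) 3: ganezonil
2. a, i -> 0 / V _: no change
surface: ganezonil

cell CASE=ma, MOD=fe, TOR=so:
underlying: o-anzo-up-om
1. 0 -> e / C _ C: inserts after position(s) 3: oanezoupom
2. a, i -> 0 / V _: fires at position(s) 2: onezoupom
surface: onezoupom

cell CASE=ma, MOD=fe, TOR=ne:
underlying: g-anzo-up-om
1. 0 -> e / C _ C: inserts after position(s) 3: ganezoupom
2. a, i -> 0 / V _: no change
surface: ganezoupom


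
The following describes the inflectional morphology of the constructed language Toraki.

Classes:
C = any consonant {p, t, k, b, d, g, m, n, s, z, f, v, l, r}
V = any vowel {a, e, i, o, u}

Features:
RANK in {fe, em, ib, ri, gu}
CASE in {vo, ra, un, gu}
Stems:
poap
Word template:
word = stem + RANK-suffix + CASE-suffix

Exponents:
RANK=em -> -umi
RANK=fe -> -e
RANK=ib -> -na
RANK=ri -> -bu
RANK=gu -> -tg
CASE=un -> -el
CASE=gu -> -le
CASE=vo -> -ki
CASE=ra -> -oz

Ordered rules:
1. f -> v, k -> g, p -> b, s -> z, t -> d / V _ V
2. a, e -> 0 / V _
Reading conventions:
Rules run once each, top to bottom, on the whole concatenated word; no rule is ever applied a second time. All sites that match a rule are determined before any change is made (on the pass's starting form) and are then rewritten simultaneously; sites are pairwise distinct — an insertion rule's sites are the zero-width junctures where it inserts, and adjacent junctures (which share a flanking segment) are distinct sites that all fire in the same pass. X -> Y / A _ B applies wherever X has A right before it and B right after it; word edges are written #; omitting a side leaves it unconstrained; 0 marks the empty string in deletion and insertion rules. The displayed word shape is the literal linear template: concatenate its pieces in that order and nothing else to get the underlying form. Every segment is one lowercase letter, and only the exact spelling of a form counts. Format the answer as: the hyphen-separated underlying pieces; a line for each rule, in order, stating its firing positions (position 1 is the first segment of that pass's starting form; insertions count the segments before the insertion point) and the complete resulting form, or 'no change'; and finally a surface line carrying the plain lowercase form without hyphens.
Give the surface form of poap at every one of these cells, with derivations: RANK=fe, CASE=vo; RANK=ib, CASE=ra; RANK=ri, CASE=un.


cell RANK=fe, CASE=vo:
underlying: poap-e-ki
1. f -> v, k -> g, p -> b, s -> z, t -> d / V _ V: fires at position(s) 4, 6: poabegi
2. a, e -> 0 / V _: fires at position(s) 3: pobegi
surface: pobegi

cell RANK=ib, CASE=ra:
underlying: poap-na-oz
1. f -> v, k -> g, p -> b, s -> z, t -> d / V _ V: no change
2. a, e -> 0 / V _: fires at position(s) 3: popnaoz
surface: popnaoz

cell RANK=ri, CASE=un:
underlying: poap-bu-el
1. f -> v, k -> g, p -> b, s -> z, t -> d / V _ V: no change
2. a, e -> 0 / V _: fires at position(s) 3, 7: popbul
surface: popbul


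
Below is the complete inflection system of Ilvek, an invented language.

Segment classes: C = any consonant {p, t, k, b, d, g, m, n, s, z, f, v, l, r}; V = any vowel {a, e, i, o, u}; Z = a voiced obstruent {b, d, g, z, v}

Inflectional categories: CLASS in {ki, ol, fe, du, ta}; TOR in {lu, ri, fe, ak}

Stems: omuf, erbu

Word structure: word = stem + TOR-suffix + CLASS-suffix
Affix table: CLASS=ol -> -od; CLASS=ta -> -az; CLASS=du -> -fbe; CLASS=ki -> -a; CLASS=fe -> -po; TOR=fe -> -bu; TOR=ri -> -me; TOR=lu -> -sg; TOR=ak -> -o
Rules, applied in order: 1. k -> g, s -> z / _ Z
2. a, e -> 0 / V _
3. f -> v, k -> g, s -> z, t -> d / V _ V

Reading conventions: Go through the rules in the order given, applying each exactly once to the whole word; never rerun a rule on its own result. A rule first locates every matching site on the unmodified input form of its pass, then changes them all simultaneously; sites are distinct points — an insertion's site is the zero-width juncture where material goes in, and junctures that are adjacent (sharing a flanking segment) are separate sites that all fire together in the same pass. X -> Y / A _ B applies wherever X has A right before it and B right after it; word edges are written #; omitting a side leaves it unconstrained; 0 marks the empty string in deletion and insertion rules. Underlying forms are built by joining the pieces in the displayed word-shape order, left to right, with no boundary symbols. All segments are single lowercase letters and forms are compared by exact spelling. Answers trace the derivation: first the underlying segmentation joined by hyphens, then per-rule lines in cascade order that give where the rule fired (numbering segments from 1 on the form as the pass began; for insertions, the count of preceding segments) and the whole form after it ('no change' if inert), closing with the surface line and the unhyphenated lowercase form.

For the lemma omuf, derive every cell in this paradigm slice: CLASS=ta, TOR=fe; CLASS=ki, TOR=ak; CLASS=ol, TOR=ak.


cell CLASS=ta, TOR=fe:
underlying: omuf-bu-az
1. k -> g, s -> z / _ Z: no change
2. a, e -> 0 / V _: fires at position(s) 7: omufbuz
3. f -> v, k -> g, s -> z, t -> d / V _ V: no change
surface: omufbuz

cell CLASS=ki, TOR=ak:
underlying: omuf-o-a
1. k -> g, s -> z / _ Z: no change
2. a, e -> 0 / V _: fires at position(s) 6: omufo
3. f -> v, k -> g, s -> z, t -> d / V _ V: fires at position(s) 4: omuvo
surface: omuvo

cell CLASS=ol, TOR=ak:
underlying: omuf-o-od
1. k -> g, s -> z / _ Z: no change
2. a, e -> 0 / V _: no change
3. f -> v, k -> g, s -> z, t -> d / V _ V: fires at position(s) 4: omuvood
surface: omuvood
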